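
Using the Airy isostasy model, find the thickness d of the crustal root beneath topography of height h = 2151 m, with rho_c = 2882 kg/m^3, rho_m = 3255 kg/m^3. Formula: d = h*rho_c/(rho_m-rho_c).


rho_m - rho_c = 3255 - 2882 = 373
d = 2151 * 2882 / 373
= 6199182 / 373
= 16619.79 m

16619.79


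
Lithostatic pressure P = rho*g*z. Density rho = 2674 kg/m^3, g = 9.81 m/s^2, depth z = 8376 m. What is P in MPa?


P = rho * g * z / 1e6
= 2674 * 9.81 * 8376 / 1e6
= 219718729.44 / 1e6
= 219.7187 MPa

219.7187


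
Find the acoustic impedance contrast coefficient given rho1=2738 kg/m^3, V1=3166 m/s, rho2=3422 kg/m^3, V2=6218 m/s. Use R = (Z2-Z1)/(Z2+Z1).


Z1 = 2738 * 3166 = 8668508
Z2 = 3422 * 6218 = 21277996
R = (21277996 - 8668508) / (21277996 + 8668508) = 12609488 / 29946504 = 0.4211

0.4211


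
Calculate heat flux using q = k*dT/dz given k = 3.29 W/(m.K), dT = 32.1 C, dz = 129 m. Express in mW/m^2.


q = k * dT / dz * 1000
= 3.29 * 32.1 / 129 * 1000
= 0.818674 * 1000
= 818.6744 mW/m^2

818.6744


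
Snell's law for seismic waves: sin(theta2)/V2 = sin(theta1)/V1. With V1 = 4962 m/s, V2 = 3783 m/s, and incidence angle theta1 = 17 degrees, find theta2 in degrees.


sin(theta1) = sin(17 deg) = 0.292372
sin(theta2) = V2/V1 * sin(theta1) = 3783/4962 * 0.292372 = 0.222902
theta2 = arcsin(0.222902) = 12.8796 degrees

12.8796


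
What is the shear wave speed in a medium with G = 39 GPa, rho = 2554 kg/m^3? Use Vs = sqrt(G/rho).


Convert G to Pa: G = 39e9 Pa
Compute G/rho = 39e9 / 2554 = 15270164.4479
Vs = sqrt(15270164.4479) = 3907.71 m/s

3907.71


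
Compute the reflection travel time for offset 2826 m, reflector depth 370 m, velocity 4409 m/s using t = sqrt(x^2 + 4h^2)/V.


x^2 + 4h^2 = 2826^2 + 4*370^2 = 7986276 + 547600 = 8533876
sqrt(8533876) = 2921.2799
t = 2921.2799 / 4409 = 0.6626 s

0.6626


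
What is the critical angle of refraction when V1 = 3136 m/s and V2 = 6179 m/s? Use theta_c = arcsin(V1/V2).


V1/V2 = 3136/6179 = 0.507525
theta_c = arcsin(0.507525) = 30.4991 degrees

30.4991


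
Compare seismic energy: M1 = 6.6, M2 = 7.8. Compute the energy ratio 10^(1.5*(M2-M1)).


M2 - M1 = 7.8 - 6.6 = 1.2
1.5 * 1.2 = 1.8
ratio = 10^1.8 = 63.1

63.1


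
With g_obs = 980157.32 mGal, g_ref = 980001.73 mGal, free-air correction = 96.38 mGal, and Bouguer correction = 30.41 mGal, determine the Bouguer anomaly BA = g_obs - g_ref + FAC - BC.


BA = g_obs - g_ref + FAC - BC
= 980157.32 - 980001.73 + 96.38 - 30.41
= 221.56 mGal

221.56


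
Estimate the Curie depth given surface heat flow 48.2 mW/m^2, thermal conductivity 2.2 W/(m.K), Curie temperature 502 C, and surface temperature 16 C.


T_Curie - T_surf = 502 - 16 = 486 C
Convert q to W/m^2: 48.2 mW/m^2 = 0.0482 W/m^2
d = 486 * 2.2 / 0.0482 = 22182.57 m

22182.57


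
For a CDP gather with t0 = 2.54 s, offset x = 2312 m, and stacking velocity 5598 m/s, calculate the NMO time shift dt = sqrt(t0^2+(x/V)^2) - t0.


x/Vnmo = 2312/5598 = 0.413005
(x/Vnmo)^2 = 0.170573
t0^2 = 6.4516
sqrt(6.4516 + 0.170573) = 2.573358
dt = 2.573358 - 2.54 = 0.033358

0.033358


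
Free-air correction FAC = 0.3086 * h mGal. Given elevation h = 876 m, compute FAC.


FAC = 0.3086 * h
= 0.3086 * 876
= 270.3336 mGal

270.3336


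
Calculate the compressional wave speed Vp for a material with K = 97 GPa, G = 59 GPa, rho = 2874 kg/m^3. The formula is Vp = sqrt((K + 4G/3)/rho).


First compute the effective modulus:
K + 4G/3 = 97e9 + 4*59e9/3 = 175666666666.67 Pa
Then divide by density:
175666666666.67 / 2874 = 61122709.3482 Pa/(kg/m^3)
Take the square root:
Vp = sqrt(61122709.3482) = 7818.1 m/s

7818.1


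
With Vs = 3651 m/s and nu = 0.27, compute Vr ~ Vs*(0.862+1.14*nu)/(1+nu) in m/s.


Numerator factor = 0.862 + 1.14*0.27 = 1.1698
Denominator = 1 + 0.27 = 1.27
Vr = 3651 * 1.1698 / 1.27 = 3362.94 m/s

3362.94


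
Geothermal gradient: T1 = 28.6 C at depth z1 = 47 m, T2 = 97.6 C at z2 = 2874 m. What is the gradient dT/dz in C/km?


dT = 97.6 - 28.6 = 69.0 C
dz = 2874 - 47 = 2827 m
gradient = dT/dz * 1000 = 69.0/2827 * 1000 = 24.4075 C/km

24.4075


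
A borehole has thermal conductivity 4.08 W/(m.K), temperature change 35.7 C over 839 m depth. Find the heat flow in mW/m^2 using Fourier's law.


q = k * dT / dz * 1000
= 4.08 * 35.7 / 839 * 1000
= 0.173607 * 1000
= 173.6067 mW/m^2

173.6067


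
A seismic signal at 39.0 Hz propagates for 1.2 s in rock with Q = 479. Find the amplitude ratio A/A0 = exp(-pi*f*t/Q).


pi*f*t/Q = pi*39.0*1.2/479 = 0.306945
A/A0 = exp(-0.306945) = 0.735691

0.735691


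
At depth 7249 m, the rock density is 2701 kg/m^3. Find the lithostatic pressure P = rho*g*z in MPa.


P = rho * g * z / 1e6
= 2701 * 9.81 * 7249 / 1e6
= 192075375.69 / 1e6
= 192.0754 MPa

192.0754


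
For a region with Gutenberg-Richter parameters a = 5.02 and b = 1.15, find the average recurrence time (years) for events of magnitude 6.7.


log10(N) = 5.02 - 1.15*6.7 = -2.685
N = 10^-2.685 = 0.002065
T = 1/N = 1/0.002065 = 484.1724 years

484.1724


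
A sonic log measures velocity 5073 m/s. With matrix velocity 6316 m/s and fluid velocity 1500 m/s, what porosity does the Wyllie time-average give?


1/V - 1/Vm = 1/5073 - 1/6316 = 3.879e-05
1/Vf - 1/Vm = 1/1500 - 1/6316 = 0.00050834
phi = 3.879e-05 / 0.00050834 = 0.0763

0.0763


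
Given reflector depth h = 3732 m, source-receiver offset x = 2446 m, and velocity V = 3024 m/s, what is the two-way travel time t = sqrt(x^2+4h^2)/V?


x^2 + 4h^2 = 2446^2 + 4*3732^2 = 5982916 + 55711296 = 61694212
sqrt(61694212) = 7854.5663
t = 7854.5663 / 3024 = 2.5974 s

2.5974


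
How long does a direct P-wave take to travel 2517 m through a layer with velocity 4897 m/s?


t = x / V
= 2517 / 4897
= 0.514 s

0.514


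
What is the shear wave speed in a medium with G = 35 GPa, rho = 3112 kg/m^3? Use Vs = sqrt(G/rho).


Convert G to Pa: G = 35e9 Pa
Compute G/rho = 35e9 / 3112 = 11246786.6324
Vs = sqrt(11246786.6324) = 3353.62 m/s

3353.62


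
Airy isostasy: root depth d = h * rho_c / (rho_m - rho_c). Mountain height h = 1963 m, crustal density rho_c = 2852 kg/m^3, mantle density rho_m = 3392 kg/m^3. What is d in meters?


rho_m - rho_c = 3392 - 2852 = 540
d = 1963 * 2852 / 540
= 5598476 / 540
= 10367.55 m

10367.55


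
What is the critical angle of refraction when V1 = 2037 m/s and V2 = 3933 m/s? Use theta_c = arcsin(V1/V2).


V1/V2 = 2037/3933 = 0.517925
theta_c = arcsin(0.517925) = 31.1932 degrees

31.1932


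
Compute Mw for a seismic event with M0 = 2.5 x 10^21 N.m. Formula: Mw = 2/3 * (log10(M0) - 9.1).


log10(M0) = log10(2.5 x 10^21) = 21.3979
Mw = 2/3 * (21.3979 - 9.1)
= 2/3 * 12.2979
= 8.2

8.2


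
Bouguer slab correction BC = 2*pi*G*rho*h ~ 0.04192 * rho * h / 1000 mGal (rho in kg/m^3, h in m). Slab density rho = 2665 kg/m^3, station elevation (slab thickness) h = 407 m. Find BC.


BC = 0.04192 * rho * h / 1000
= 0.04192 * 2665 * 407 / 1000
= 45.4687 mGal

45.4687


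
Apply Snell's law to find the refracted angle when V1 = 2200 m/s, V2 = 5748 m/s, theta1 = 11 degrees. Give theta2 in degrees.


sin(theta1) = sin(11 deg) = 0.190809
sin(theta2) = V2/V1 * sin(theta1) = 5748/2200 * 0.190809 = 0.498532
theta2 = arcsin(0.498532) = 29.9029 degrees

29.9029


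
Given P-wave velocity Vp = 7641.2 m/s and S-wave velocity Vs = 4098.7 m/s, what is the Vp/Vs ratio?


Vp/Vs = 7641.2 / 4098.7
= 1.8643

1.8643


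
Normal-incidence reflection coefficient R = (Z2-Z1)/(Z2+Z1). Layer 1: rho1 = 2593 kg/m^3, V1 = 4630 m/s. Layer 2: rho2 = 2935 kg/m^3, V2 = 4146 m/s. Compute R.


Z1 = 2593 * 4630 = 12005590
Z2 = 2935 * 4146 = 12168510
R = (12168510 - 12005590) / (12168510 + 12005590) = 162920 / 24174100 = 0.0067

0.0067


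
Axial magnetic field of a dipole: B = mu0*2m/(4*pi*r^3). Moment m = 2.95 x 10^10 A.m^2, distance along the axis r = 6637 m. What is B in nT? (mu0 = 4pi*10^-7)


m = 2.95 x 10^10 = 29500000000 A.m^2
2m = 59000000000 A.m^2
r^3 = 6637^3 = 292358316853
B = (4pi*10^-7) * 59000000000 / (4*pi * 292358316853) * 1e9
= 74141.586625 / 3673882961765.05 * 1e9
= 20.1807 nT

20.1807


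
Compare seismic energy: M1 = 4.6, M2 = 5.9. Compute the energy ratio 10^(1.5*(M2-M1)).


M2 - M1 = 5.9 - 4.6 = 1.3
1.5 * 1.3 = 1.95
ratio = 10^1.95 = 89.13

89.13


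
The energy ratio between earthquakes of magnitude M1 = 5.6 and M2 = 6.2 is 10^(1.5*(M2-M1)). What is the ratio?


M2 - M1 = 6.2 - 5.6 = 0.6
1.5 * 0.6 = 0.9
ratio = 10^0.9 = 7.94

7.94


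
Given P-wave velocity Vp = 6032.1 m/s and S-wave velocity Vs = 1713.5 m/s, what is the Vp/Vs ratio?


Vp/Vs = 6032.1 / 1713.5
= 3.5203

3.5203


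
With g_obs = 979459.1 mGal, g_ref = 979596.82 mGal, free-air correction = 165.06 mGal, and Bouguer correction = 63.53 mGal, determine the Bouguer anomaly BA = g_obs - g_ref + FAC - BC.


BA = g_obs - g_ref + FAC - BC
= 979459.1 - 979596.82 + 165.06 - 63.53
= -36.19 mGal

-36.19


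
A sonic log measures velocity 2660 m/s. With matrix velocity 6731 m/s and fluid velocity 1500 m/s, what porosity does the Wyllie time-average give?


1/V - 1/Vm = 1/2660 - 1/6731 = 0.00022737
1/Vf - 1/Vm = 1/1500 - 1/6731 = 0.0005181
phi = 0.00022737 / 0.0005181 = 0.4389

0.4389


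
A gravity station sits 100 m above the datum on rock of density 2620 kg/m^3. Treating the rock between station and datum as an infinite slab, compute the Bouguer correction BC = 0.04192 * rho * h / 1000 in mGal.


BC = 0.04192 * rho * h / 1000
= 0.04192 * 2620 * 100 / 1000
= 10.983 mGal

10.983


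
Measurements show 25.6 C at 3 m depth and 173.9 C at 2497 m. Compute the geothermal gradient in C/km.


dT = 173.9 - 25.6 = 148.3 C
dz = 2497 - 3 = 2494 m
gradient = dT/dz * 1000 = 148.3/2494 * 1000 = 59.4627 C/km

59.4627


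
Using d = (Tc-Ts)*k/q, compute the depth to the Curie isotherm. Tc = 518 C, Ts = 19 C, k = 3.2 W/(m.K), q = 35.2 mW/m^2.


T_Curie - T_surf = 518 - 19 = 499 C
Convert q to W/m^2: 35.2 mW/m^2 = 0.0352 W/m^2
d = 499 * 3.2 / 0.0352 = 45363.64 m

45363.64


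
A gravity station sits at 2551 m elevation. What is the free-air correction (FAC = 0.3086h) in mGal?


FAC = 0.3086 * h
= 0.3086 * 2551
= 787.2386 mGal

787.2386


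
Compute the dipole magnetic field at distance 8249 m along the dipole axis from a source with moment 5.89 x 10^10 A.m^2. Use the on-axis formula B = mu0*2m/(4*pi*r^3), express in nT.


m = 5.89 x 10^10 = 58900000000 A.m^2
2m = 117800000000 A.m^2
r^3 = 8249^3 = 561311462249
B = (4pi*10^-7) * 117800000000 / (4*pi * 561311462249) * 1e9
= 148031.845837 / 7053647864708.81 * 1e9
= 20.9866 nT

20.9866


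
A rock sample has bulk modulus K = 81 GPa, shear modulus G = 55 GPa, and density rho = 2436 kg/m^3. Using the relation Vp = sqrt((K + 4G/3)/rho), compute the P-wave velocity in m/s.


First compute the effective modulus:
K + 4G/3 = 81e9 + 4*55e9/3 = 154333333333.33 Pa
Then divide by density:
154333333333.33 / 2436 = 63355227.1483 Pa/(kg/m^3)
Take the square root:
Vp = sqrt(63355227.1483) = 7959.6 m/s

7959.6


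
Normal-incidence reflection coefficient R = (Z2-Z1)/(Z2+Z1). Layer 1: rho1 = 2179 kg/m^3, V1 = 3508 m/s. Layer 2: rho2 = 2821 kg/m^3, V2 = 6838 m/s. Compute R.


Z1 = 2179 * 3508 = 7643932
Z2 = 2821 * 6838 = 19289998
R = (19289998 - 7643932) / (19289998 + 7643932) = 11646066 / 26933930 = 0.4324

0.4324


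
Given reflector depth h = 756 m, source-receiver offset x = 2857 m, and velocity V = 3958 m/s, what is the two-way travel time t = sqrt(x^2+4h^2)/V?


x^2 + 4h^2 = 2857^2 + 4*756^2 = 8162449 + 2286144 = 10448593
sqrt(10448593) = 3232.4283
t = 3232.4283 / 3958 = 0.8167 s

0.8167


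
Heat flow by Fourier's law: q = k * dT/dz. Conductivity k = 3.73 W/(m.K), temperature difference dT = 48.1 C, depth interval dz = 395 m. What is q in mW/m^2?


q = k * dT / dz * 1000
= 3.73 * 48.1 / 395 * 1000
= 0.45421 * 1000
= 454.2101 mW/m^2

454.2101


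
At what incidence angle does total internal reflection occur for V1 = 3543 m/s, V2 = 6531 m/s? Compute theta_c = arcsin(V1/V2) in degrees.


V1/V2 = 3543/6531 = 0.54249
theta_c = arcsin(0.54249) = 32.8533 degrees

32.8533


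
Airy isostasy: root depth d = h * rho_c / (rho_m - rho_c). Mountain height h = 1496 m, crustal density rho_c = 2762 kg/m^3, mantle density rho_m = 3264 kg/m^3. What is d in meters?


rho_m - rho_c = 3264 - 2762 = 502
d = 1496 * 2762 / 502
= 4131952 / 502
= 8230.98 m

8230.98


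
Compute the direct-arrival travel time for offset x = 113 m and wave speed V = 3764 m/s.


t = x / V
= 113 / 3764
= 0.03 s

0.03


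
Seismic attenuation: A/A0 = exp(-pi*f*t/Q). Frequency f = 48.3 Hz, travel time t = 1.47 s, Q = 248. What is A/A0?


pi*f*t/Q = pi*48.3*1.47/248 = 0.89942
A/A0 = exp(-0.89942) = 0.406805

0.406805


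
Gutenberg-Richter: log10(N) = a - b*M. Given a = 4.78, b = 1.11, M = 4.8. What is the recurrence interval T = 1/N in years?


log10(N) = 4.78 - 1.11*4.8 = -0.548
N = 10^-0.548 = 0.283139
T = 1/N = 1/0.283139 = 3.5318 years

3.5318


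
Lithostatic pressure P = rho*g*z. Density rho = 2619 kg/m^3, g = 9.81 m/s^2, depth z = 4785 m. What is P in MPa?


P = rho * g * z / 1e6
= 2619 * 9.81 * 4785 / 1e6
= 122938086.15 / 1e6
= 122.9381 MPa

122.9381


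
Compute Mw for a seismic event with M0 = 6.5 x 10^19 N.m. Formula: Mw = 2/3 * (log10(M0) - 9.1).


log10(M0) = log10(6.5 x 10^19) = 19.8129
Mw = 2/3 * (19.8129 - 9.1)
= 2/3 * 10.7129
= 7.14

7.14


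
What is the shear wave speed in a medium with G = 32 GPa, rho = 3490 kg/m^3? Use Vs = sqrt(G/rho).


Convert G to Pa: G = 32e9 Pa
Compute G/rho = 32e9 / 3490 = 9169054.4413
Vs = sqrt(9169054.4413) = 3028.04 m/s

3028.04


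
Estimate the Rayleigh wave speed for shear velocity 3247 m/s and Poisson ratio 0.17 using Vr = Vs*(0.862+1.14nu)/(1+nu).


Numerator factor = 0.862 + 1.14*0.17 = 1.0558
Denominator = 1 + 0.17 = 1.17
Vr = 3247 * 1.0558 / 1.17 = 2930.07 m/s

2930.07


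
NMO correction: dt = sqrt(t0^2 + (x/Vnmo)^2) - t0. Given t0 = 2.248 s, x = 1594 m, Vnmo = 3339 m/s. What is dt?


x/Vnmo = 1594/3339 = 0.477388
(x/Vnmo)^2 = 0.2279
t0^2 = 5.053504
sqrt(5.053504 + 0.2279) = 2.29813
dt = 2.29813 - 2.248 = 0.05013

0.05013


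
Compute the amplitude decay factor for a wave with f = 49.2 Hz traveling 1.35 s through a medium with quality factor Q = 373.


pi*f*t/Q = pi*49.2*1.35/373 = 0.559422
A/A0 = exp(-0.559422) = 0.571539

0.571539


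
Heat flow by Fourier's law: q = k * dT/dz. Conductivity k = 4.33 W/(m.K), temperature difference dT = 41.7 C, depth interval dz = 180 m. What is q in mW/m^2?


q = k * dT / dz * 1000
= 4.33 * 41.7 / 180 * 1000
= 1.003117 * 1000
= 1003.1167 mW/m^2

1003.1167


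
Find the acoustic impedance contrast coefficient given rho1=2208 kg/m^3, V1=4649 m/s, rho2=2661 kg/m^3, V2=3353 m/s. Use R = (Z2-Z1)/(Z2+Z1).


Z1 = 2208 * 4649 = 10264992
Z2 = 2661 * 3353 = 8922333
R = (8922333 - 10264992) / (8922333 + 10264992) = -1342659 / 19187325 = -0.07

-0.07


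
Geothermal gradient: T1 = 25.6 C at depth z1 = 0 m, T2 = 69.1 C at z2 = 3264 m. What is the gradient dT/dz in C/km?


dT = 69.1 - 25.6 = 43.5 C
dz = 3264 - 0 = 3264 m
gradient = dT/dz * 1000 = 43.5/3264 * 1000 = 13.3272 C/km

13.3272


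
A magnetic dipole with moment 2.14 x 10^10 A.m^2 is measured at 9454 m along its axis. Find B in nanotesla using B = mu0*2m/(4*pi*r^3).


m = 2.14 x 10^10 = 21400000000 A.m^2
2m = 42800000000 A.m^2
r^3 = 9454^3 = 844980708664
B = (4pi*10^-7) * 42800000000 / (4*pi * 844980708664) * 1e9
= 53784.066229 / 10618340747055.68 * 1e9
= 5.0652 nT

5.0652


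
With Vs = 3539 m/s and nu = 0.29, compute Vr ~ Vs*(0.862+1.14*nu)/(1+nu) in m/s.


Numerator factor = 0.862 + 1.14*0.29 = 1.1926
Denominator = 1 + 0.29 = 1.29
Vr = 3539 * 1.1926 / 1.29 = 3271.79 m/s

3271.79


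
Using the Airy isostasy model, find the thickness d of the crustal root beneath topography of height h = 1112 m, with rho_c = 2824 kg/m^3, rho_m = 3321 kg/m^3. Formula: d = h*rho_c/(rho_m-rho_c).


rho_m - rho_c = 3321 - 2824 = 497
d = 1112 * 2824 / 497
= 3140288 / 497
= 6318.49 m

6318.49


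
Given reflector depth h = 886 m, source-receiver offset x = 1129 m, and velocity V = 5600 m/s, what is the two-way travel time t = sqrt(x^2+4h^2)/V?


x^2 + 4h^2 = 1129^2 + 4*886^2 = 1274641 + 3139984 = 4414625
sqrt(4414625) = 2101.1009
t = 2101.1009 / 5600 = 0.3752 s

0.3752


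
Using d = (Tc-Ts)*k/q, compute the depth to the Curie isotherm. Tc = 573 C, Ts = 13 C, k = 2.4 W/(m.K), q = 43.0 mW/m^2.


T_Curie - T_surf = 573 - 13 = 560 C
Convert q to W/m^2: 43.0 mW/m^2 = 0.043 W/m^2
d = 560 * 2.4 / 0.043 = 31255.81 m

31255.81


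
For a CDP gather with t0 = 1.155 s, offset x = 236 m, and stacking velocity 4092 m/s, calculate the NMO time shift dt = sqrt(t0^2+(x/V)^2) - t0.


x/Vnmo = 236/4092 = 0.057674
(x/Vnmo)^2 = 0.003326
t0^2 = 1.334025
sqrt(1.334025 + 0.003326) = 1.156439
dt = 1.156439 - 1.155 = 0.001439

0.001439


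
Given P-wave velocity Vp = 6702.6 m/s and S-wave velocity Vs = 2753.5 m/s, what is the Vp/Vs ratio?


Vp/Vs = 6702.6 / 2753.5
= 2.4342

2.4342


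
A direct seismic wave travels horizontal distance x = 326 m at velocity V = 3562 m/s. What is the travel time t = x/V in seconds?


t = x / V
= 326 / 3562
= 0.0915 s

0.0915


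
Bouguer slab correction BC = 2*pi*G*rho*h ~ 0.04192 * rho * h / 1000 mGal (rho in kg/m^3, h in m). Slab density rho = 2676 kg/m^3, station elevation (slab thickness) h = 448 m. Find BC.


BC = 0.04192 * rho * h / 1000
= 0.04192 * 2676 * 448 / 1000
= 50.2557 mGal

50.2557


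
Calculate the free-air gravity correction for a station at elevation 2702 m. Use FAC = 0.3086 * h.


FAC = 0.3086 * h
= 0.3086 * 2702
= 833.8372 mGal

833.8372


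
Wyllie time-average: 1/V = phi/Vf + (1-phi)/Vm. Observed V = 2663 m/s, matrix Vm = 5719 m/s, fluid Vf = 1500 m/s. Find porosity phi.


1/V - 1/Vm = 1/2663 - 1/5719 = 0.00020066
1/Vf - 1/Vm = 1/1500 - 1/5719 = 0.00049181
phi = 0.00020066 / 0.00049181 = 0.408

0.408


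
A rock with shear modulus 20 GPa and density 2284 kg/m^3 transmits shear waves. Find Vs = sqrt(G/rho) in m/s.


Convert G to Pa: G = 20e9 Pa
Compute G/rho = 20e9 / 2284 = 8756567.4256
Vs = sqrt(8756567.4256) = 2959.15 m/s

2959.15


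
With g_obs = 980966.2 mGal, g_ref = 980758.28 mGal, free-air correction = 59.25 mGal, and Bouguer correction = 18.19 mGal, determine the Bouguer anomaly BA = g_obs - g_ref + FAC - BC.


BA = g_obs - g_ref + FAC - BC
= 980966.2 - 980758.28 + 59.25 - 18.19
= 248.98 mGal

248.98


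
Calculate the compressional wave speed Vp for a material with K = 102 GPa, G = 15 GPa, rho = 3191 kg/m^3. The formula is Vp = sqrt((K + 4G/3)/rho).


First compute the effective modulus:
K + 4G/3 = 102e9 + 4*15e9/3 = 122000000000.0 Pa
Then divide by density:
122000000000.0 / 3191 = 38232528.9878 Pa/(kg/m^3)
Take the square root:
Vp = sqrt(38232528.9878) = 6183.25 m/s

6183.25


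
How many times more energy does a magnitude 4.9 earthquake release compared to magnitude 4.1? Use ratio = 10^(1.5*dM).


M2 - M1 = 4.9 - 4.1 = 0.8
1.5 * 0.8 = 1.2
ratio = 10^1.2 = 15.85

15.85


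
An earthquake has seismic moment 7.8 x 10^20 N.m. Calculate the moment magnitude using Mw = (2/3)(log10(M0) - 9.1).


log10(M0) = log10(7.8 x 10^20) = 20.8921
Mw = 2/3 * (20.8921 - 9.1)
= 2/3 * 11.7921
= 7.86

7.86


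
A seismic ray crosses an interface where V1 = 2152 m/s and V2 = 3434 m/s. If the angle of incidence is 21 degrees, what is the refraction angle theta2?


sin(theta1) = sin(21 deg) = 0.358368
sin(theta2) = V2/V1 * sin(theta1) = 3434/2152 * 0.358368 = 0.571857
theta2 = arcsin(0.571857) = 34.8798 degrees

34.8798


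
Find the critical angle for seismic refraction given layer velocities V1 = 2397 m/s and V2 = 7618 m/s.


V1/V2 = 2397/7618 = 0.31465
theta_c = arcsin(0.31465) = 18.3397 degrees

18.3397


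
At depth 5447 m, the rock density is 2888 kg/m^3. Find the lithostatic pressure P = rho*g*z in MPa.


P = rho * g * z / 1e6
= 2888 * 9.81 * 5447 / 1e6
= 154320482.16 / 1e6
= 154.3205 MPa

154.3205


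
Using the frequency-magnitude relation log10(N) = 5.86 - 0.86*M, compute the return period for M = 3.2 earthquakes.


log10(N) = 5.86 - 0.86*3.2 = 3.108
N = 10^3.108 = 1282.330583
T = 1/N = 1/1282.330583 = 0.0008 years

8.000000e-04


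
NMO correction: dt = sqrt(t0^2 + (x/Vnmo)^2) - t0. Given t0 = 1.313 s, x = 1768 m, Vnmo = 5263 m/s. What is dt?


x/Vnmo = 1768/5263 = 0.33593
(x/Vnmo)^2 = 0.112849
t0^2 = 1.723969
sqrt(1.723969 + 0.112849) = 1.355293
dt = 1.355293 - 1.313 = 0.042293

0.042293


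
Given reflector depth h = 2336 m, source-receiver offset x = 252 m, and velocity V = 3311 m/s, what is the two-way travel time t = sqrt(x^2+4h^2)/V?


x^2 + 4h^2 = 252^2 + 4*2336^2 = 63504 + 21827584 = 21891088
sqrt(21891088) = 4678.7913
t = 4678.7913 / 3311 = 1.4131 s

1.4131


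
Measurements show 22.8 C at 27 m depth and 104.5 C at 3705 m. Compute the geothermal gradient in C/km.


dT = 104.5 - 22.8 = 81.7 C
dz = 3705 - 27 = 3678 m
gradient = dT/dz * 1000 = 81.7/3678 * 1000 = 22.2132 C/km

22.2132


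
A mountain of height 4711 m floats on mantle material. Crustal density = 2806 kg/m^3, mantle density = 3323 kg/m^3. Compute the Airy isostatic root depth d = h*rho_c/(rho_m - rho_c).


rho_m - rho_c = 3323 - 2806 = 517
d = 4711 * 2806 / 517
= 13219066 / 517
= 25568.79 m

25568.79


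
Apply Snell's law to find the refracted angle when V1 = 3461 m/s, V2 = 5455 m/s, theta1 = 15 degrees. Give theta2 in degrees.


sin(theta1) = sin(15 deg) = 0.258819
sin(theta2) = V2/V1 * sin(theta1) = 5455/3461 * 0.258819 = 0.407934
theta2 = arcsin(0.407934) = 24.0751 degrees

24.0751


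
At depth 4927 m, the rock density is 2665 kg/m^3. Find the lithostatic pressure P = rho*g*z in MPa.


P = rho * g * z / 1e6
= 2665 * 9.81 * 4927 / 1e6
= 128809763.55 / 1e6
= 128.8098 MPa

128.8098


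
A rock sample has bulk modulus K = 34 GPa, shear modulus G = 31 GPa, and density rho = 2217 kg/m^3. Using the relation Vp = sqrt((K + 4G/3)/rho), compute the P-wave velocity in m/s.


First compute the effective modulus:
K + 4G/3 = 34e9 + 4*31e9/3 = 75333333333.33 Pa
Then divide by density:
75333333333.33 / 2217 = 33979852.6537 Pa/(kg/m^3)
Take the square root:
Vp = sqrt(33979852.6537) = 5829.22 m/s

5829.22


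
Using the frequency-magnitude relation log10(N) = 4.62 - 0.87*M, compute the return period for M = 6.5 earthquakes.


log10(N) = 4.62 - 0.87*6.5 = -1.035
N = 10^-1.035 = 0.092257
T = 1/N = 1/0.092257 = 10.8393 years

10.8393


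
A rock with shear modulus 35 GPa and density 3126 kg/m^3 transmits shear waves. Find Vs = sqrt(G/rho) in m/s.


Convert G to Pa: G = 35e9 Pa
Compute G/rho = 35e9 / 3126 = 11196417.1465
Vs = sqrt(11196417.1465) = 3346.1 m/s

3346.1


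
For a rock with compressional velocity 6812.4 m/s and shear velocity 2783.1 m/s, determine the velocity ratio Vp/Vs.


Vp/Vs = 6812.4 / 2783.1
= 2.4478

2.4478


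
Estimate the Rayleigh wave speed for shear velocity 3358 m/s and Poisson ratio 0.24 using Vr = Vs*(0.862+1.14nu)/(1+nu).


Numerator factor = 0.862 + 1.14*0.24 = 1.1356
Denominator = 1 + 0.24 = 1.24
Vr = 3358 * 1.1356 / 1.24 = 3075.28 m/s

3075.28


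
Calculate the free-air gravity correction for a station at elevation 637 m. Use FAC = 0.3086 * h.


FAC = 0.3086 * h
= 0.3086 * 637
= 196.5782 mGal

196.5782


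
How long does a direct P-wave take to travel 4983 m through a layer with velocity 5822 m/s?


t = x / V
= 4983 / 5822
= 0.8559 s

0.8559


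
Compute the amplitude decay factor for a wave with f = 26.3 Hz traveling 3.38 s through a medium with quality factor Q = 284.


pi*f*t/Q = pi*26.3*3.38/284 = 0.983341
A/A0 = exp(-0.983341) = 0.374059

0.374059


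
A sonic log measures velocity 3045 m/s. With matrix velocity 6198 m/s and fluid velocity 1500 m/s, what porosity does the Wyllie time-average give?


1/V - 1/Vm = 1/3045 - 1/6198 = 0.00016706
1/Vf - 1/Vm = 1/1500 - 1/6198 = 0.00050532
phi = 0.00016706 / 0.00050532 = 0.3306

0.3306


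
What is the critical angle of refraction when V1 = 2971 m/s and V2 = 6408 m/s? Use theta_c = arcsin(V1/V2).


V1/V2 = 2971/6408 = 0.463639
theta_c = arcsin(0.463639) = 27.6222 degrees

27.6222


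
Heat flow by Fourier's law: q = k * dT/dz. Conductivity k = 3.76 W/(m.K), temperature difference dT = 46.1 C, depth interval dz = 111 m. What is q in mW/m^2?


q = k * dT / dz * 1000
= 3.76 * 46.1 / 111 * 1000
= 1.561586 * 1000
= 1561.5856 mW/m^2

1561.5856


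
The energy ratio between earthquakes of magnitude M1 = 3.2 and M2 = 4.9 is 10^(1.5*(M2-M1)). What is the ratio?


M2 - M1 = 4.9 - 3.2 = 1.7
1.5 * 1.7 = 2.55
ratio = 10^2.55 = 354.81

354.81


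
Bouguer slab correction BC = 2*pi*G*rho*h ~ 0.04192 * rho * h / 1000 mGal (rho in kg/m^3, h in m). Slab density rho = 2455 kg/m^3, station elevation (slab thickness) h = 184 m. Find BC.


BC = 0.04192 * rho * h / 1000
= 0.04192 * 2455 * 184 / 1000
= 18.9361 mGal

18.9361


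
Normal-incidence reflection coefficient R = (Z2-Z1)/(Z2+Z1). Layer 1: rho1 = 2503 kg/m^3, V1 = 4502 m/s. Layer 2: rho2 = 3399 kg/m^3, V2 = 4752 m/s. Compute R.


Z1 = 2503 * 4502 = 11268506
Z2 = 3399 * 4752 = 16152048
R = (16152048 - 11268506) / (16152048 + 11268506) = 4883542 / 27420554 = 0.1781

0.1781


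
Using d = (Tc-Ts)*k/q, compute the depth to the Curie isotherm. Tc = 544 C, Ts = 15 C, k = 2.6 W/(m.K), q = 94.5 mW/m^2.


T_Curie - T_surf = 544 - 15 = 529 C
Convert q to W/m^2: 94.5 mW/m^2 = 0.0945 W/m^2
d = 529 * 2.6 / 0.0945 = 14554.5 m

14554.5


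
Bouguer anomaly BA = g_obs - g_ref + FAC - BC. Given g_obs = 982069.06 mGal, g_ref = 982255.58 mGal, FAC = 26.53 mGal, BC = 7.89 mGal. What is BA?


BA = g_obs - g_ref + FAC - BC
= 982069.06 - 982255.58 + 26.53 - 7.89
= -167.88 mGal

-167.88


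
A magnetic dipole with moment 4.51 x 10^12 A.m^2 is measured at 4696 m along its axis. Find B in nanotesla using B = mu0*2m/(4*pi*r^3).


m = 4.51 x 10^12 = 4510000000000 A.m^2
2m = 9020000000000 A.m^2
r^3 = 4696^3 = 103558145536
B = (4pi*10^-7) * 9020000000000 / (4*pi * 103558145536) * 1e9
= 11334866.294152 / 1301350036941.12 * 1e9
= 8710.0826 nT

8710.0826


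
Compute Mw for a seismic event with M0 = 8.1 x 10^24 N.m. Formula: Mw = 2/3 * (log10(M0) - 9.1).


log10(M0) = log10(8.1 x 10^24) = 24.9085
Mw = 2/3 * (24.9085 - 9.1)
= 2/3 * 15.8085
= 10.54

10.54


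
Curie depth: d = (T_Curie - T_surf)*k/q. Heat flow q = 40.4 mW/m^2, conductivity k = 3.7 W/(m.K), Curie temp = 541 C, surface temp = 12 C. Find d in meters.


T_Curie - T_surf = 541 - 12 = 529 C
Convert q to W/m^2: 40.4 mW/m^2 = 0.0404 W/m^2
d = 529 * 3.7 / 0.0404 = 48448.02 m

48448.02


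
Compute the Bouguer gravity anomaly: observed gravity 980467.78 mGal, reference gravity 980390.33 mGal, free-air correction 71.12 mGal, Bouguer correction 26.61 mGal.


BA = g_obs - g_ref + FAC - BC
= 980467.78 - 980390.33 + 71.12 - 26.61
= 121.96 mGal

121.96


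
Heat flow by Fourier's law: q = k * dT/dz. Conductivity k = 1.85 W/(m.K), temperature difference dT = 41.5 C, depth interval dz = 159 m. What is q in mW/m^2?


q = k * dT / dz * 1000
= 1.85 * 41.5 / 159 * 1000
= 0.482862 * 1000
= 482.8616 mW/m^2

482.8616


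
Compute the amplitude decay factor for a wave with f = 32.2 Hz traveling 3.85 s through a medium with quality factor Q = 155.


pi*f*t/Q = pi*32.2*3.85/155 = 2.512666
A/A0 = exp(-2.512666) = 0.081052

0.081052


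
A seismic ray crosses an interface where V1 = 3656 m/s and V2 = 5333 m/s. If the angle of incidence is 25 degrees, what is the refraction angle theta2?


sin(theta1) = sin(25 deg) = 0.422618
sin(theta2) = V2/V1 * sin(theta1) = 5333/3656 * 0.422618 = 0.616472
theta2 = arcsin(0.616472) = 38.059 degrees

38.059


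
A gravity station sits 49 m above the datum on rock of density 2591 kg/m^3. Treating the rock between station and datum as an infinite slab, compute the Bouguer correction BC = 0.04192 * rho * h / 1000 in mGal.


BC = 0.04192 * rho * h / 1000
= 0.04192 * 2591 * 49 / 1000
= 5.3221 mGal

5.3221


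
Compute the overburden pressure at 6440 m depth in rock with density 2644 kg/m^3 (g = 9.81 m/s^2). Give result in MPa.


P = rho * g * z / 1e6
= 2644 * 9.81 * 6440 / 1e6
= 167038401.6 / 1e6
= 167.0384 MPa

167.0384


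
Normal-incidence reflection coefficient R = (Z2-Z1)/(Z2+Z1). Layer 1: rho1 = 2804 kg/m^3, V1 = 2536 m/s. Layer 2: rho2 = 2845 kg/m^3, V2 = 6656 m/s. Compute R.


Z1 = 2804 * 2536 = 7110944
Z2 = 2845 * 6656 = 18936320
R = (18936320 - 7110944) / (18936320 + 7110944) = 11825376 / 26047264 = 0.454

0.454


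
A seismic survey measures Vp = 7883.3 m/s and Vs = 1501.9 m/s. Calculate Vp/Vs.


Vp/Vs = 7883.3 / 1501.9
= 5.2489

5.2489


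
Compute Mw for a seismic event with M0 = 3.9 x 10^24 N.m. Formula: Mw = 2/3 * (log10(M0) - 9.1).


log10(M0) = log10(3.9 x 10^24) = 24.5911
Mw = 2/3 * (24.5911 - 9.1)
= 2/3 * 15.4911
= 10.33

10.33


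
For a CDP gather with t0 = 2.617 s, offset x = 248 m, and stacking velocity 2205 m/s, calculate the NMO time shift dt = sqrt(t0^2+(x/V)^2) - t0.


x/Vnmo = 248/2205 = 0.112472
(x/Vnmo)^2 = 0.01265
t0^2 = 6.848689
sqrt(6.848689 + 0.01265) = 2.619416
dt = 2.619416 - 2.617 = 0.002416

0.002416


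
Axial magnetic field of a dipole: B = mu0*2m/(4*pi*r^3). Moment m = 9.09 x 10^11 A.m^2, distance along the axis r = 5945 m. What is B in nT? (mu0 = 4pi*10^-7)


m = 9.09 x 10^11 = 909000000000 A.m^2
2m = 1818000000000 A.m^2
r^3 = 5945^3 = 210114283625
B = (4pi*10^-7) * 1818000000000 / (4*pi * 210114283625) * 1e9
= 2284566.17769 / 2640373959402.33 * 1e9
= 865.2434 nT

865.2434


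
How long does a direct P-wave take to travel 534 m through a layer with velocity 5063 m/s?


t = x / V
= 534 / 5063
= 0.1055 s

0.1055


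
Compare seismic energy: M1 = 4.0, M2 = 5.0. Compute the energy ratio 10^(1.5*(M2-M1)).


M2 - M1 = 5.0 - 4.0 = 1.0
1.5 * 1.0 = 1.5
ratio = 10^1.5 = 31.62

31.62


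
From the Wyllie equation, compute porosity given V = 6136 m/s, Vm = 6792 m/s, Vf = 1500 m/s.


1/V - 1/Vm = 1/6136 - 1/6792 = 1.574e-05
1/Vf - 1/Vm = 1/1500 - 1/6792 = 0.00051943
phi = 1.574e-05 / 0.00051943 = 0.0303

0.0303


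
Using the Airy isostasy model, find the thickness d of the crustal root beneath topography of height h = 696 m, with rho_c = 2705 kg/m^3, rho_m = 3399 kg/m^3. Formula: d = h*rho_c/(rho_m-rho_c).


rho_m - rho_c = 3399 - 2705 = 694
d = 696 * 2705 / 694
= 1882680 / 694
= 2712.8 m

2712.8


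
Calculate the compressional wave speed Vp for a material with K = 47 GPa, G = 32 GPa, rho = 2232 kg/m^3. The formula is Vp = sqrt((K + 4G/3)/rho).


First compute the effective modulus:
K + 4G/3 = 47e9 + 4*32e9/3 = 89666666666.67 Pa
Then divide by density:
89666666666.67 / 2232 = 40173237.7539 Pa/(kg/m^3)
Take the square root:
Vp = sqrt(40173237.7539) = 6338.24 m/s

6338.24


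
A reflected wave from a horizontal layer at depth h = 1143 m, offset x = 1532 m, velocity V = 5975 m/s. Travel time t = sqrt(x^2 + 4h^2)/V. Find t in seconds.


x^2 + 4h^2 = 1532^2 + 4*1143^2 = 2347024 + 5225796 = 7572820
sqrt(7572820) = 2751.8757
t = 2751.8757 / 5975 = 0.4606 s

0.4606


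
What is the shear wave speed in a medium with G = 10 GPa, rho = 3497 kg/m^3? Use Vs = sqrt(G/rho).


Convert G to Pa: G = 10e9 Pa
Compute G/rho = 10e9 / 3497 = 2859593.9377
Vs = sqrt(2859593.9377) = 1691.03 m/s

1691.03


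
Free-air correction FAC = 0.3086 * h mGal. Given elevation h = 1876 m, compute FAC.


FAC = 0.3086 * h
= 0.3086 * 1876
= 578.9336 mGal

578.9336


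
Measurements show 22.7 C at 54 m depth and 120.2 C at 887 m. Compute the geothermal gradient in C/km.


dT = 120.2 - 22.7 = 97.5 C
dz = 887 - 54 = 833 m
gradient = dT/dz * 1000 = 97.5/833 * 1000 = 117.0468 C/km

117.0468


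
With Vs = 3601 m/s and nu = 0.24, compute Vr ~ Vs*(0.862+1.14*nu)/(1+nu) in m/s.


Numerator factor = 0.862 + 1.14*0.24 = 1.1356
Denominator = 1 + 0.24 = 1.24
Vr = 3601 * 1.1356 / 1.24 = 3297.82 m/s

3297.82


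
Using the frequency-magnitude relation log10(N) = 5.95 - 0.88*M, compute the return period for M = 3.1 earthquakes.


log10(N) = 5.95 - 0.88*3.1 = 3.222
N = 10^3.222 = 1667.247213
T = 1/N = 1/1667.247213 = 0.0006 years

6.000000e-04


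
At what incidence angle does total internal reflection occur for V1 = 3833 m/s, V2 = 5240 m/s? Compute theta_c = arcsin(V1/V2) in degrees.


V1/V2 = 3833/5240 = 0.731489
theta_c = arcsin(0.731489) = 47.0113 degrees

47.0113


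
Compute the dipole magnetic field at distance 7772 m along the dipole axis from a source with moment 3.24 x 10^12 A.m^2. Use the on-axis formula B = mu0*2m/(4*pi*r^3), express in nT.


m = 3.24 x 10^12 = 3240000000000 A.m^2
2m = 6480000000000 A.m^2
r^3 = 7772^3 = 469459763648
B = (4pi*10^-7) * 6480000000000 / (4*pi * 469459763648) * 1e9
= 8143008.158105 / 5899405378530.23 * 1e9
= 1380.31 nT

1380.31


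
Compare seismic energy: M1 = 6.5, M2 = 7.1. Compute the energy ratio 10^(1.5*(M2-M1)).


M2 - M1 = 7.1 - 6.5 = 0.6
1.5 * 0.6 = 0.9
ratio = 10^0.9 = 7.94

7.94


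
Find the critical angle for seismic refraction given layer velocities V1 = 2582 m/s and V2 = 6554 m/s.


V1/V2 = 2582/6554 = 0.393958
theta_c = arcsin(0.393958) = 23.201 degrees

23.201


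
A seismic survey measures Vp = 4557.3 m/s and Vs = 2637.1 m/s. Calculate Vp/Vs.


Vp/Vs = 4557.3 / 2637.1
= 1.7281

1.7281


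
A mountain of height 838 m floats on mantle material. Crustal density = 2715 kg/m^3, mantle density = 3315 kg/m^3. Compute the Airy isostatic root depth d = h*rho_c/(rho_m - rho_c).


rho_m - rho_c = 3315 - 2715 = 600
d = 838 * 2715 / 600
= 2275170 / 600
= 3791.95 m

3791.95


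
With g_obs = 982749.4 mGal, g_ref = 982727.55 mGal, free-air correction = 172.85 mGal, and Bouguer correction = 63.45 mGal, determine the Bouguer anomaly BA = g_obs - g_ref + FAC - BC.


BA = g_obs - g_ref + FAC - BC
= 982749.4 - 982727.55 + 172.85 - 63.45
= 131.25 mGal

131.25


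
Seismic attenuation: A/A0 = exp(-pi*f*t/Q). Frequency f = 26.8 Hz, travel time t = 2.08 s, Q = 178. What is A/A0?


pi*f*t/Q = pi*26.8*2.08/178 = 0.983848
A/A0 = exp(-0.983848) = 0.37387

0.37387


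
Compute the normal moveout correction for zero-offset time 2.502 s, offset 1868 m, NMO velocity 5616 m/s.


x/Vnmo = 1868/5616 = 0.332621
(x/Vnmo)^2 = 0.110637
t0^2 = 6.260004
sqrt(6.260004 + 0.110637) = 2.524013
dt = 2.524013 - 2.502 = 0.022013

0.022013


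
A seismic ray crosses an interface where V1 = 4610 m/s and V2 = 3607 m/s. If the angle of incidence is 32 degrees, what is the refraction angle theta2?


sin(theta1) = sin(32 deg) = 0.529919
sin(theta2) = V2/V1 * sin(theta1) = 3607/4610 * 0.529919 = 0.414624
theta2 = arcsin(0.414624) = 24.4957 degrees

24.4957


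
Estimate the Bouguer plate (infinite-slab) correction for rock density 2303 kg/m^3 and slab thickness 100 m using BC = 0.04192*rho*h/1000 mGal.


BC = 0.04192 * rho * h / 1000
= 0.04192 * 2303 * 100 / 1000
= 9.6542 mGal

9.6542


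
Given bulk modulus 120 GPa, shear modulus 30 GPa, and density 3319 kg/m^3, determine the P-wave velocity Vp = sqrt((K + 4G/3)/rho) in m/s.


First compute the effective modulus:
K + 4G/3 = 120e9 + 4*30e9/3 = 160000000000.0 Pa
Then divide by density:
160000000000.0 / 3319 = 48207291.3528 Pa/(kg/m^3)
Take the square root:
Vp = sqrt(48207291.3528) = 6943.15 m/s

6943.15


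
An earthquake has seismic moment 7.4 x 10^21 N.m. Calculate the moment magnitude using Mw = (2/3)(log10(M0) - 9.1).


log10(M0) = log10(7.4 x 10^21) = 21.8692
Mw = 2/3 * (21.8692 - 9.1)
= 2/3 * 12.7692
= 8.51

8.51


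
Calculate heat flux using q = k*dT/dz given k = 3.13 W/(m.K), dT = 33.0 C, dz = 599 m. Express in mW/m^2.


q = k * dT / dz * 1000
= 3.13 * 33.0 / 599 * 1000
= 0.172437 * 1000
= 172.4374 mW/m^2

172.4374


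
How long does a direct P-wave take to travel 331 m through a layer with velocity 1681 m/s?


t = x / V
= 331 / 1681
= 0.1969 s

0.1969


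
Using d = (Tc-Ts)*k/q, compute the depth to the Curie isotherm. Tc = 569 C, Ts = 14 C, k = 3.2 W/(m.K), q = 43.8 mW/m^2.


T_Curie - T_surf = 569 - 14 = 555 C
Convert q to W/m^2: 43.8 mW/m^2 = 0.0438 W/m^2
d = 555 * 3.2 / 0.0438 = 40547.95 m

40547.95


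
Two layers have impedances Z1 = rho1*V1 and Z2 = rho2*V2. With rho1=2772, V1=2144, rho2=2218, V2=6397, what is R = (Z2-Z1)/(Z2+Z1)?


Z1 = 2772 * 2144 = 5943168
Z2 = 2218 * 6397 = 14188546
R = (14188546 - 5943168) / (14188546 + 5943168) = 8245378 / 20131714 = 0.4096

0.4096


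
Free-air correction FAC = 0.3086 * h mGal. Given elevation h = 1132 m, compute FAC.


FAC = 0.3086 * h
= 0.3086 * 1132
= 349.3352 mGal

349.3352


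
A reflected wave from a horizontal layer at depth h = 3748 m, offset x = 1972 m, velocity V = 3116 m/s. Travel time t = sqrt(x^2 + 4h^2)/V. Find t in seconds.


x^2 + 4h^2 = 1972^2 + 4*3748^2 = 3888784 + 56190016 = 60078800
sqrt(60078800) = 7751.0515
t = 7751.0515 / 3116 = 2.4875 s

2.4875


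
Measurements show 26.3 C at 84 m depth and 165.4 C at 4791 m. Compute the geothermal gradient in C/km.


dT = 165.4 - 26.3 = 139.1 C
dz = 4791 - 84 = 4707 m
gradient = dT/dz * 1000 = 139.1/4707 * 1000 = 29.5517 C/km

29.5517


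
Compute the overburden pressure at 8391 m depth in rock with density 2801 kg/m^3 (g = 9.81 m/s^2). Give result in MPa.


P = rho * g * z / 1e6
= 2801 * 9.81 * 8391 / 1e6
= 230566303.71 / 1e6
= 230.5663 MPa

230.5663


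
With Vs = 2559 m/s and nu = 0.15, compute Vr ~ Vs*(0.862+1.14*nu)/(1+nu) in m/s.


Numerator factor = 0.862 + 1.14*0.15 = 1.033
Denominator = 1 + 0.15 = 1.15
Vr = 2559 * 1.033 / 1.15 = 2298.65 m/s

2298.65


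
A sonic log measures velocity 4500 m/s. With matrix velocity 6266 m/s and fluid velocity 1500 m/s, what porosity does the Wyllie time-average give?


1/V - 1/Vm = 1/4500 - 1/6266 = 6.263e-05
1/Vf - 1/Vm = 1/1500 - 1/6266 = 0.00050708
phi = 6.263e-05 / 0.00050708 = 0.1235

0.1235


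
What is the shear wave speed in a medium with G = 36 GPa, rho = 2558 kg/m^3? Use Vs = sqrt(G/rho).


Convert G to Pa: G = 36e9 Pa
Compute G/rho = 36e9 / 2558 = 14073494.9179
Vs = sqrt(14073494.9179) = 3751.47 m/s

3751.47


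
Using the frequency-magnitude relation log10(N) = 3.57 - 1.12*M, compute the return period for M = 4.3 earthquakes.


log10(N) = 3.57 - 1.12*4.3 = -1.246
N = 10^-1.246 = 0.056754
T = 1/N = 1/0.056754 = 17.6198 years

17.6198


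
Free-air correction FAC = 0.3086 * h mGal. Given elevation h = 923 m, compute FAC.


FAC = 0.3086 * h
= 0.3086 * 923
= 284.8378 mGal

284.8378


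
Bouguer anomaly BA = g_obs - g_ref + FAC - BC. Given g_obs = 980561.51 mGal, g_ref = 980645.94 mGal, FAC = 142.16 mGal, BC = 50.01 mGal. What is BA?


BA = g_obs - g_ref + FAC - BC
= 980561.51 - 980645.94 + 142.16 - 50.01
= 7.72 mGal

7.72


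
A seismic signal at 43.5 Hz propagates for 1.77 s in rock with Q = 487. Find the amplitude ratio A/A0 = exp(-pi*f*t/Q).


pi*f*t/Q = pi*43.5*1.77/487 = 0.496688
A/A0 = exp(-0.496688) = 0.608543

0.608543


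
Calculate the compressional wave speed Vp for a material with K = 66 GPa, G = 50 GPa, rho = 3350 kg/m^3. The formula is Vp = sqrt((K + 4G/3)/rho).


First compute the effective modulus:
K + 4G/3 = 66e9 + 4*50e9/3 = 132666666666.67 Pa
Then divide by density:
132666666666.67 / 3350 = 39601990.0498 Pa/(kg/m^3)
Take the square root:
Vp = sqrt(39601990.0498) = 6293.01 m/s

6293.01


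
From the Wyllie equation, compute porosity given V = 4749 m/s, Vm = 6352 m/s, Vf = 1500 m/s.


1/V - 1/Vm = 1/4749 - 1/6352 = 5.314e-05
1/Vf - 1/Vm = 1/1500 - 1/6352 = 0.00050924
phi = 5.314e-05 / 0.00050924 = 0.1044

0.1044


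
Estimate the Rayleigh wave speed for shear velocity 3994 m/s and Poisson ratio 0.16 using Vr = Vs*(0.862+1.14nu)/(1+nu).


Numerator factor = 0.862 + 1.14*0.16 = 1.0444
Denominator = 1 + 0.16 = 1.16
Vr = 3994 * 1.0444 / 1.16 = 3595.98 m/s

3595.98
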